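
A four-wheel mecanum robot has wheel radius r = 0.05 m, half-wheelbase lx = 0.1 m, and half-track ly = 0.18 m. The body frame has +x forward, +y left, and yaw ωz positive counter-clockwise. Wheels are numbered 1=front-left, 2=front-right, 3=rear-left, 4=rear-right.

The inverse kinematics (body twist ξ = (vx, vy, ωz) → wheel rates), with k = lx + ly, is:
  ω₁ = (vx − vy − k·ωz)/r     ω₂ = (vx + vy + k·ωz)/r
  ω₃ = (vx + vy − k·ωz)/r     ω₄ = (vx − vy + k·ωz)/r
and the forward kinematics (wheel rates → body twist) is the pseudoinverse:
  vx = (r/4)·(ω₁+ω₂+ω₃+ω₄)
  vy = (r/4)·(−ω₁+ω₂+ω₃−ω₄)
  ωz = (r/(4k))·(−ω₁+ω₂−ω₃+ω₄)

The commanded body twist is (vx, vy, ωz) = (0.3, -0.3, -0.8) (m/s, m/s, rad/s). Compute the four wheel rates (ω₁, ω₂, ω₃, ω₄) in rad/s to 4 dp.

(16.4800, -4.4800, 4.4800, 7.5200)

k = lx + ly = 0.1 + 0.18 = 0.2800;  k·ωz = 0.2800·-0.8 = -0.2240
ω₁ (FL) = (vx − vy − k·ωz)/r = 0.8240/0.05 = 16.4800
ω₂ (FR) = (vx + vy + k·ωz)/r = -0.2240/0.05 = -4.4800
ω₃ (RL) = (vx + vy − k·ωz)/r = 0.2240/0.05 = 4.4800
ω₄ (RR) = (vx − vy + k·ωz)/r = 0.3760/0.05 = 7.5200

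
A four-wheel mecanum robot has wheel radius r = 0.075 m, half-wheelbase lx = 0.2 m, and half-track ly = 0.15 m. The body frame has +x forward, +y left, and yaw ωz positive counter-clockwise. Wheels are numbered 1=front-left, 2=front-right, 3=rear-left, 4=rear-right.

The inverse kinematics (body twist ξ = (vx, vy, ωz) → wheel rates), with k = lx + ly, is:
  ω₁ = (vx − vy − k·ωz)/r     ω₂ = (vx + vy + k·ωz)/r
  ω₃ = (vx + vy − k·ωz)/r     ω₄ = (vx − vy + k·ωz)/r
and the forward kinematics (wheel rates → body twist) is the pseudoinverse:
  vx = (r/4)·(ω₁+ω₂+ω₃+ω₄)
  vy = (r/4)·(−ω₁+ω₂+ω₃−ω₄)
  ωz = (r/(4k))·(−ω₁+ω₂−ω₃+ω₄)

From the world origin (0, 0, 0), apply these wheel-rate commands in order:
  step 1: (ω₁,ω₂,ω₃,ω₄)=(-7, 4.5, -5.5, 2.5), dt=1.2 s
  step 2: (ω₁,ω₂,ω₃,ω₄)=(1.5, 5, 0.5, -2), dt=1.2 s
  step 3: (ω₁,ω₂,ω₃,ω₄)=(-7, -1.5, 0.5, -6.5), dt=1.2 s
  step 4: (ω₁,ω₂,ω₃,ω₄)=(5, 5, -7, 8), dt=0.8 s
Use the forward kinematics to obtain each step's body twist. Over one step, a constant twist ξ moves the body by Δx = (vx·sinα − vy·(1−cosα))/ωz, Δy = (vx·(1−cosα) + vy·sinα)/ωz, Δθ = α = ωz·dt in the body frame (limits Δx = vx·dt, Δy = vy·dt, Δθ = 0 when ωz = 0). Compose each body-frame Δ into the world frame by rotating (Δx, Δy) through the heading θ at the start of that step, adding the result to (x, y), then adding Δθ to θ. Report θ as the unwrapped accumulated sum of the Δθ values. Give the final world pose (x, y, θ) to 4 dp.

(-0.3745, 0.0655, 1.8643)

step 1: ξ=(vx,vy,ωz)=(-0.1031, 0.0656, 1.0446), dt=1.2 → body Δ=(-0.1370, -0.0082, 1.2536) → world pose (-0.1370, -0.0082, 1.2536)
step 2: ξ=(vx,vy,ωz)=(0.0938, 0.1125, 0.0536), dt=1.2 → body Δ=(0.1081, 0.1385, 0.0643) → world pose (-0.2349, 0.1377, 1.3179)
step 3: ξ=(vx,vy,ωz)=(-0.2719, 0.2344, -0.0804), dt=1.2 → body Δ=(-0.3122, 0.2965, -0.0964) → world pose (-0.6001, -0.0904, 1.2214)
step 4: ξ=(vx,vy,ωz)=(0.2062, -0.2812, 0.8036), dt=0.8 → body Δ=(0.2237, -0.1586, 0.6429) → world pose (-0.3745, 0.0655, 1.8643)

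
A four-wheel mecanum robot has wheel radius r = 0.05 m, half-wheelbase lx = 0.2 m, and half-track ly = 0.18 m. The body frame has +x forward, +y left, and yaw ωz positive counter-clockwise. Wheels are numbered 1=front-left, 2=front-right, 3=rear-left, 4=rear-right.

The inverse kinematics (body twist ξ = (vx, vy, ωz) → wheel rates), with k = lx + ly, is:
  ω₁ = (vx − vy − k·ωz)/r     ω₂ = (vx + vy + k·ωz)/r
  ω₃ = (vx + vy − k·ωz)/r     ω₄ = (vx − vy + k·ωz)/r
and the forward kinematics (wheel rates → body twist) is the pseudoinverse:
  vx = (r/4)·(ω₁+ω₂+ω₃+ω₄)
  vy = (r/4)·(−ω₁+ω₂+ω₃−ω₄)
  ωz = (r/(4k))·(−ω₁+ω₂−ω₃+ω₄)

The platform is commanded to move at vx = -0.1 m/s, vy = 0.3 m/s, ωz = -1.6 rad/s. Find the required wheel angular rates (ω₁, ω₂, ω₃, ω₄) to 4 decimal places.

k = lx + ly = 0.2 + 0.18 = 0.3800;  k·ωz = 0.3800·-1.6 = -0.6080
ω₁ (FL) = (vx − vy − k·ωz)/r = 0.2080/0.05 = 4.1600
ω₂ (FR) = (vx + vy + k·ωz)/r = -0.4080/0.05 = -8.1600
ω₃ (RL) = (vx + vy − k·ωz)/r = 0.8080/0.05 = 16.1600
ω₄ (RR) = (vx − vy + k·ωz)/r = -1.0080/0.05 = -20.1600

(4.1600, -8.1600, 16.1600, -20.1600)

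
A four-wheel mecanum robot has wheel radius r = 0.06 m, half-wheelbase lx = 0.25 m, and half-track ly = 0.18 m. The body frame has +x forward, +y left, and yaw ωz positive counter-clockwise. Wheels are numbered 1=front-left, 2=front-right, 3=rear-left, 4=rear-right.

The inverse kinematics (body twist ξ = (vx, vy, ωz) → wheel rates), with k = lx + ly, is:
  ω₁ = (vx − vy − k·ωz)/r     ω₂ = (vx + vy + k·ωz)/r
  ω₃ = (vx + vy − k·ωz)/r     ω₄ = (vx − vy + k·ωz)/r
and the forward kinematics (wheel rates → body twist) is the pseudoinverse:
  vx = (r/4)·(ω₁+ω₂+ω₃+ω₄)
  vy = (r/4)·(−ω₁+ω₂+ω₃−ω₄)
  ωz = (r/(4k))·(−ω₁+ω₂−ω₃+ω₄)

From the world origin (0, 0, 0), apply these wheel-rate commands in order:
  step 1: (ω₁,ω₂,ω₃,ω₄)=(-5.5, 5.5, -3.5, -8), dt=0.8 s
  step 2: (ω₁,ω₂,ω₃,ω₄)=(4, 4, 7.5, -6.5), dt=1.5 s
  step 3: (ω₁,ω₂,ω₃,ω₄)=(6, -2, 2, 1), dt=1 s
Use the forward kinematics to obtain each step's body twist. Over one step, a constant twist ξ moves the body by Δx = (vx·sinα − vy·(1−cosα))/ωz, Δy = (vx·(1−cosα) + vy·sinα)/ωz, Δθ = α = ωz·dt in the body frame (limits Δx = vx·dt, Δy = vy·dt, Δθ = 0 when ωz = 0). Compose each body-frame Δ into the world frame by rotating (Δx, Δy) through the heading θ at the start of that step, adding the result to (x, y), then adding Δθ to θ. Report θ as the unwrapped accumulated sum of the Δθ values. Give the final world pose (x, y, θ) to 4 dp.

(0.1086, 0.2914, -0.8651)

step 1: ξ=(vx,vy,ωz)=(-0.1725, 0.2325, 0.2267), dt=0.8 → body Δ=(-0.1541, 0.1725, 0.1814) → world pose (-0.1541, 0.1725, 0.1814)
step 2: ξ=(vx,vy,ωz)=(0.1350, 0.2100, -0.4884), dt=1.5 → body Δ=(0.2952, 0.2167, -0.7326) → world pose (0.0972, 0.4389, -0.5512)
step 3: ξ=(vx,vy,ωz)=(0.1050, -0.1050, -0.3140), dt=1.0 → body Δ=(0.0869, -0.1196, -0.3140) → world pose (0.1086, 0.2914, -0.8651)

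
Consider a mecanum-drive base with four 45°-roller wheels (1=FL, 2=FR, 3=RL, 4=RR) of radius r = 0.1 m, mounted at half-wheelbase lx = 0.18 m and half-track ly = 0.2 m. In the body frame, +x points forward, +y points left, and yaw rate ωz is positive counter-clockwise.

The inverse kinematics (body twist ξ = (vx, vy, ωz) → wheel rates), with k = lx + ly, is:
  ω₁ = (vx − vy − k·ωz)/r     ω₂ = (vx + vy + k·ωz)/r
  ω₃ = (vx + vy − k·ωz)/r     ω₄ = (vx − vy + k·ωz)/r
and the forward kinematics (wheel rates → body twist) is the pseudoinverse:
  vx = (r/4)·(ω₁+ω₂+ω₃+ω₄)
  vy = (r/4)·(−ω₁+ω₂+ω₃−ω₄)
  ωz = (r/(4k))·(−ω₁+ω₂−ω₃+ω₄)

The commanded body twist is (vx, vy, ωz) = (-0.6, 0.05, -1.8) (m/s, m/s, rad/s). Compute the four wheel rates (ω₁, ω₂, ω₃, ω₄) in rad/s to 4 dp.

k = lx + ly = 0.18 + 0.2 = 0.3800;  k·ωz = 0.3800·-1.8 = -0.6840
ω₁ (FL) = (vx − vy − k·ωz)/r = 0.0340/0.1 = 0.3400
ω₂ (FR) = (vx + vy + k·ωz)/r = -1.2340/0.1 = -12.3400
ω₃ (RL) = (vx + vy − k·ωz)/r = 0.1340/0.1 = 1.3400
ω₄ (RR) = (vx − vy + k·ωz)/r = -1.3340/0.1 = -13.3400

(0.3400, -12.3400, 1.3400, -13.3400)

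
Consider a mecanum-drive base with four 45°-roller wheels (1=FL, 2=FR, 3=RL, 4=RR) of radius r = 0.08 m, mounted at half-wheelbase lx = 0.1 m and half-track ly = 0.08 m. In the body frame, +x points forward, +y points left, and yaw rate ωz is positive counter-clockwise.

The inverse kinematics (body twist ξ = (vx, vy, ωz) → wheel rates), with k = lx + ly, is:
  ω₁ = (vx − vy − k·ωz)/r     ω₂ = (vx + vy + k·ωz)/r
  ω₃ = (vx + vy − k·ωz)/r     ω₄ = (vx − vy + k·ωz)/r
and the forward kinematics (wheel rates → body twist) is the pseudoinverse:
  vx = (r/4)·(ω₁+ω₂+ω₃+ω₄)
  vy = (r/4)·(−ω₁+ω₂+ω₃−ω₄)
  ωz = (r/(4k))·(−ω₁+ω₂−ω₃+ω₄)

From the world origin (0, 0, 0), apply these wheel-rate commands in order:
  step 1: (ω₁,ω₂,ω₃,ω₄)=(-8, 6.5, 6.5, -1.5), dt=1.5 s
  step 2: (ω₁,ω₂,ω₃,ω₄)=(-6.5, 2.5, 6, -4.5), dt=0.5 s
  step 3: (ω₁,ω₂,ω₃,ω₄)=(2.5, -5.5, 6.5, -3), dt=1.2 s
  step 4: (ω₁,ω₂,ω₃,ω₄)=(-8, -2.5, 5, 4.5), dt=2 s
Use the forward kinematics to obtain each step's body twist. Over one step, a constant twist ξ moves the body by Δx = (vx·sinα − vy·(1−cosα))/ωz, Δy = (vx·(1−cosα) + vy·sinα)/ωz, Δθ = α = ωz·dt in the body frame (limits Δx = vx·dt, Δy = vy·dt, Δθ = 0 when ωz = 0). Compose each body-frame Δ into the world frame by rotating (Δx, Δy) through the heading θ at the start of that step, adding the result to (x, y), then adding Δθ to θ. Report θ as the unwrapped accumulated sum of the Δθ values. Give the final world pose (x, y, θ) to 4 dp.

step 1: ξ=(vx,vy,ωz)=(0.0700, 0.4500, 0.7222), dt=1.5 → body Δ=(-0.2456, 0.6020, 1.0833) → world pose (-0.2456, 0.6020, 1.0833)
step 2: ξ=(vx,vy,ωz)=(-0.0500, 0.3900, -0.1667), dt=0.5 → body Δ=(-0.0169, 0.1958, -0.0833) → world pose (-0.4265, 0.6789, 1.0000)
step 3: ξ=(vx,vy,ωz)=(0.0100, 0.0300, -1.9444), dt=1.2 → body Δ=(0.0298, 0.0025, -2.3333) → world pose (-0.4125, 0.7053, -1.3333)
step 4: ξ=(vx,vy,ωz)=(-0.0200, 0.1200, 0.5556), dt=2.0 → body Δ=(-0.1524, 0.1735, 1.1111) → world pose (-0.2796, 0.8942, -0.2222)

(-0.2796, 0.8942, -0.2222)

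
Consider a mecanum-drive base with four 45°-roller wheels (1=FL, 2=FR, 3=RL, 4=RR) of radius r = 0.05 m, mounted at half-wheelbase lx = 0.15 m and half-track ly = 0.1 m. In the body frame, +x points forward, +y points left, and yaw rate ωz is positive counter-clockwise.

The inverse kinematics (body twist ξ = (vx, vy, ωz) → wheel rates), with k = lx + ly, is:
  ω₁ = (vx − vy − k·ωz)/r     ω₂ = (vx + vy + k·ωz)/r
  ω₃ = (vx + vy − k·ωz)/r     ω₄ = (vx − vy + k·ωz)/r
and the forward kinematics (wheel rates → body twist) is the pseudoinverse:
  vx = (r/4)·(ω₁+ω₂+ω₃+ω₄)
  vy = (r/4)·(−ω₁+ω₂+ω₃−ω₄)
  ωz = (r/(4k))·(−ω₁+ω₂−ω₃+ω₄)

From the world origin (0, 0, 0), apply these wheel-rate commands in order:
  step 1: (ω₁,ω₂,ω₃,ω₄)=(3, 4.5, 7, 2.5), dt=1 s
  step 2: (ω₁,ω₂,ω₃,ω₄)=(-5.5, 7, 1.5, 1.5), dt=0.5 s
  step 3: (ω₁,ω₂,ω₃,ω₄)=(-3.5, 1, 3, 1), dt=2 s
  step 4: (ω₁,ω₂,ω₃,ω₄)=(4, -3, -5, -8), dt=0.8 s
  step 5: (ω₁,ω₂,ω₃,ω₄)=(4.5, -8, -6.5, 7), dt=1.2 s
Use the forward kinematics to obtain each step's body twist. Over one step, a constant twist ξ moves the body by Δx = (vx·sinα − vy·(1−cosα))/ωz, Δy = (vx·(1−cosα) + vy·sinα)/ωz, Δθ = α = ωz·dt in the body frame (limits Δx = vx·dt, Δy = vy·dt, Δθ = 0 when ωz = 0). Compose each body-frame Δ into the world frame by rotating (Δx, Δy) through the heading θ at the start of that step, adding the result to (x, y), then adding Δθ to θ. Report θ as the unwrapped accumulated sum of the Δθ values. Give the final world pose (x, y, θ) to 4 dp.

step 1: ξ=(vx,vy,ωz)=(0.2125, 0.0750, -0.1500), dt=1.0 → body Δ=(0.2173, 0.0588, -0.1500) → world pose (0.2173, 0.0588, -0.1500)
step 2: ξ=(vx,vy,ωz)=(0.0563, 0.1562, 0.6250), dt=0.5 → body Δ=(0.0156, 0.0812, 0.3125) → world pose (0.2448, 0.1368, 0.1625)
step 3: ξ=(vx,vy,ωz)=(0.0188, 0.0813, 0.1250), dt=2.0 → body Δ=(0.0169, 0.1655, 0.2500) → world pose (0.2348, 0.3028, 0.4125)
step 4: ξ=(vx,vy,ωz)=(-0.1500, -0.0500, -0.5000), dt=0.8 → body Δ=(-0.1247, -0.0153, -0.4000) → world pose (0.1266, 0.2388, 0.0125)
step 5: ξ=(vx,vy,ωz)=(-0.0375, -0.3250, 0.0500), dt=1.2 → body Δ=(-0.0333, -0.3911, 0.0600) → world pose (0.0982, -0.1527, 0.0725)

(0.0982, -0.1527, 0.0725)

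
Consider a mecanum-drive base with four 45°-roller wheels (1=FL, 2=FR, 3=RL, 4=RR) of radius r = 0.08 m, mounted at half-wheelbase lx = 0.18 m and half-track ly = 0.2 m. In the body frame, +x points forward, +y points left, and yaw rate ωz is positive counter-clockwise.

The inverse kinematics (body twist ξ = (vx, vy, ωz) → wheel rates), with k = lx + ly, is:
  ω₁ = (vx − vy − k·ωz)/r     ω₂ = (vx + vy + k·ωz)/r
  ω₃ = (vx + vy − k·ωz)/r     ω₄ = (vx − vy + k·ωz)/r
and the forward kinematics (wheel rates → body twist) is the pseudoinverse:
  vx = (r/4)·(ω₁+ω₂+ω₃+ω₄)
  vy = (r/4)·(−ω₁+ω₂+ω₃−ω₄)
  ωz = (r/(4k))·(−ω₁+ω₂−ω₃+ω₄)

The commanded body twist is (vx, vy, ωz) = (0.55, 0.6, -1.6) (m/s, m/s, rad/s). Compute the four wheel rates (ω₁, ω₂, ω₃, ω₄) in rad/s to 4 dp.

k = lx + ly = 0.18 + 0.2 = 0.3800;  k·ωz = 0.3800·-1.6 = -0.6080
ω₁ (FL) = (vx − vy − k·ωz)/r = 0.5580/0.08 = 6.9750
ω₂ (FR) = (vx + vy + k·ωz)/r = 0.5420/0.08 = 6.7750
ω₃ (RL) = (vx + vy − k·ωz)/r = 1.7580/0.08 = 21.9750
ω₄ (RR) = (vx − vy + k·ωz)/r = -0.6580/0.08 = -8.2250

(6.9750, 6.7750, 21.9750, -8.2250)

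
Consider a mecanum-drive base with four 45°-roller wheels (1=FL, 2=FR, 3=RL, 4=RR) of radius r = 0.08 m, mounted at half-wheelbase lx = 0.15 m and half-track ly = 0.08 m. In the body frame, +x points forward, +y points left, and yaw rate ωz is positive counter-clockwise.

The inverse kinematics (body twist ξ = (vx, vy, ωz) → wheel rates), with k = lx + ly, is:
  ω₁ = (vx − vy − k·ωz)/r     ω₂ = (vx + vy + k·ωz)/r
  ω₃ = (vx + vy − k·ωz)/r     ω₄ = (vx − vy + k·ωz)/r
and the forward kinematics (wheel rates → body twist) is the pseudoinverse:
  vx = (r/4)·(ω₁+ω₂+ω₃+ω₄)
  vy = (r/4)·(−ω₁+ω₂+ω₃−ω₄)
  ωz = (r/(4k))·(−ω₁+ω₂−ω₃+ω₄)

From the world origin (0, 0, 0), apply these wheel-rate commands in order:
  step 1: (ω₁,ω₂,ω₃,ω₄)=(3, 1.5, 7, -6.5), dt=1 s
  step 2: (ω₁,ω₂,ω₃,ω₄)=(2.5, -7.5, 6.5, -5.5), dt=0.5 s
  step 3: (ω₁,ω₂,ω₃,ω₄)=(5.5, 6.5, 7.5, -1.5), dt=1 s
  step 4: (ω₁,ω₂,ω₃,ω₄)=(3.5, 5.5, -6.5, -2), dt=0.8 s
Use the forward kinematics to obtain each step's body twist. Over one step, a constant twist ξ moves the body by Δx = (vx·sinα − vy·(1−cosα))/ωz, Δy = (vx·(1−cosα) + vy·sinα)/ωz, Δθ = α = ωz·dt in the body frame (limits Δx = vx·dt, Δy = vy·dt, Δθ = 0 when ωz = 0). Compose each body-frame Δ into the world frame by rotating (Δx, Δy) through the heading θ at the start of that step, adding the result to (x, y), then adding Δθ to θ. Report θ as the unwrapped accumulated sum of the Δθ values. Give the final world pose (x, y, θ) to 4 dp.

(0.0090, -0.1602, -2.5043)

step 1: ξ=(vx,vy,ωz)=(0.1000, 0.2400, -1.3043), dt=1.0 → body Δ=(0.2095, 0.1210, -1.3043) → world pose (0.2095, 0.1210, -1.3043)
step 2: ξ=(vx,vy,ωz)=(-0.0800, 0.0400, -1.9130), dt=0.5 → body Δ=(-0.0253, 0.0348, -0.9565) → world pose (0.2364, 0.1546, -2.2609)
step 3: ξ=(vx,vy,ωz)=(0.3600, 0.2000, -0.6957), dt=1.0 → body Δ=(0.3985, 0.0640, -0.6957) → world pose (0.0321, -0.1934, -2.9565)
step 4: ξ=(vx,vy,ωz)=(0.0100, -0.0500, 0.5652), dt=0.8 → body Δ=(0.0166, -0.0369, 0.4522) → world pose (0.0090, -0.1602, -2.5043)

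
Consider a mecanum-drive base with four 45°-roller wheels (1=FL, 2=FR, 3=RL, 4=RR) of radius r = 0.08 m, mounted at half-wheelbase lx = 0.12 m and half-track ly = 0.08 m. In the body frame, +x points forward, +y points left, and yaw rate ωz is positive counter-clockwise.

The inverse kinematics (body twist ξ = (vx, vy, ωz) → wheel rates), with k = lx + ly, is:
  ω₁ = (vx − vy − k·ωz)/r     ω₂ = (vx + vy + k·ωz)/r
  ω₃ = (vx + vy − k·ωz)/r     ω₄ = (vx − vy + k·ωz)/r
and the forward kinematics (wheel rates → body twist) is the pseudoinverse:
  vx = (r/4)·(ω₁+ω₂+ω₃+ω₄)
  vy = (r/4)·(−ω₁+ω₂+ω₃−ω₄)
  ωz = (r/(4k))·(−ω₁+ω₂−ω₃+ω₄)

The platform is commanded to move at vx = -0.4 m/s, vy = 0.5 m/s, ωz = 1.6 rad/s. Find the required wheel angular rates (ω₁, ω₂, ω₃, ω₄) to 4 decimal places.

k = lx + ly = 0.12 + 0.08 = 0.2000;  k·ωz = 0.2000·1.6 = 0.3200
ω₁ (FL) = (vx − vy − k·ωz)/r = -1.2200/0.08 = -15.2500
ω₂ (FR) = (vx + vy + k·ωz)/r = 0.4200/0.08 = 5.2500
ω₃ (RL) = (vx + vy − k·ωz)/r = -0.2200/0.08 = -2.7500
ω₄ (RR) = (vx − vy + k·ωz)/r = -0.5800/0.08 = -7.2500

(-15.2500, 5.2500, -2.7500, -7.2500)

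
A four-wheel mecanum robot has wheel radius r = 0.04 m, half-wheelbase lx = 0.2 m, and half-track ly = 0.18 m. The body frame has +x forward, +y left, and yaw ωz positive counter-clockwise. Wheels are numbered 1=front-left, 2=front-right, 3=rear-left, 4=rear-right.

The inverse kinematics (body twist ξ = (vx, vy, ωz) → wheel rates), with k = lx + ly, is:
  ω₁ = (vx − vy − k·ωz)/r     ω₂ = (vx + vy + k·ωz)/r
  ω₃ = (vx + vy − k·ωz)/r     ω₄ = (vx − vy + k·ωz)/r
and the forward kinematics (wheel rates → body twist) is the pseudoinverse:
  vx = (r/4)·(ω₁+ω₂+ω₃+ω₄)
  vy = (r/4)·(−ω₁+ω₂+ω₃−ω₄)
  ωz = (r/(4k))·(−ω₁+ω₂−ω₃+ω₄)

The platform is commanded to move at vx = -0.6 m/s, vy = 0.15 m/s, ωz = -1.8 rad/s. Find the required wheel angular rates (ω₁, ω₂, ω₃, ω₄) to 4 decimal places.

(-1.6500, -28.3500, 5.8500, -35.8500)

k = lx + ly = 0.2 + 0.18 = 0.3800;  k·ωz = 0.3800·-1.8 = -0.6840
ω₁ (FL) = (vx − vy − k·ωz)/r = -0.0660/0.04 = -1.6500
ω₂ (FR) = (vx + vy + k·ωz)/r = -1.1340/0.04 = -28.3500
ω₃ (RL) = (vx + vy − k·ωz)/r = 0.2340/0.04 = 5.8500
ω₄ (RR) = (vx − vy + k·ωz)/r = -1.4340/0.04 = -35.8500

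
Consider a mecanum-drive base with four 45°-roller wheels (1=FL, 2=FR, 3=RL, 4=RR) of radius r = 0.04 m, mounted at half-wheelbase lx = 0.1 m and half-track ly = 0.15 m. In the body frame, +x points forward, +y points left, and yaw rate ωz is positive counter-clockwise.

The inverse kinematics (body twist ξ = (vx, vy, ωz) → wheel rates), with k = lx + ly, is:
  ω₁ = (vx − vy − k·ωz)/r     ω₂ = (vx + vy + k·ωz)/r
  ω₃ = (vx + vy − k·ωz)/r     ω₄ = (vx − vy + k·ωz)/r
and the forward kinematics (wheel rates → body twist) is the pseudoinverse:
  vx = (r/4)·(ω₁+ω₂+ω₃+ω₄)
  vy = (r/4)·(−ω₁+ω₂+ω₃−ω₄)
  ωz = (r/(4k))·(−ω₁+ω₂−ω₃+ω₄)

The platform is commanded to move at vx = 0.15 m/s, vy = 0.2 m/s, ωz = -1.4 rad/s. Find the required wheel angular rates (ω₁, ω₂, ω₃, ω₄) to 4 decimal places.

k = lx + ly = 0.1 + 0.15 = 0.2500;  k·ωz = 0.2500·-1.4 = -0.3500
ω₁ (FL) = (vx − vy − k·ωz)/r = 0.3000/0.04 = 7.5000
ω₂ (FR) = (vx + vy + k·ωz)/r = 0.0000/0.04 = 0.0000
ω₃ (RL) = (vx + vy − k·ωz)/r = 0.7000/0.04 = 17.5000
ω₄ (RR) = (vx − vy + k·ωz)/r = -0.4000/0.04 = -10.0000

(7.5000, 0.0000, 17.5000, -10.0000)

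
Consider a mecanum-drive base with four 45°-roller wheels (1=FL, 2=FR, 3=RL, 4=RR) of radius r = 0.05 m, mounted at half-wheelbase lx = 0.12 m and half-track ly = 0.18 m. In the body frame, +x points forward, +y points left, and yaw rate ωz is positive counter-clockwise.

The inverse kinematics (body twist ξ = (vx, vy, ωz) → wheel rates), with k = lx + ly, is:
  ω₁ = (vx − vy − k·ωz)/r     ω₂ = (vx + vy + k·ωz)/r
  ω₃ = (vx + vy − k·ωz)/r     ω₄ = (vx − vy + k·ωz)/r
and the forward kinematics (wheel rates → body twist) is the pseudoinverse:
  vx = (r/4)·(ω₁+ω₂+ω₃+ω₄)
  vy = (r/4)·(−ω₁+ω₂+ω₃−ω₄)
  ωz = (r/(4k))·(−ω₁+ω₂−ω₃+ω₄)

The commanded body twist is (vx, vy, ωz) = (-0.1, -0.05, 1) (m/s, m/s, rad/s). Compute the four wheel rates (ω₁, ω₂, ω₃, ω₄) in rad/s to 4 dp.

(-7.0000, 3.0000, -9.0000, 5.0000)

k = lx + ly = 0.12 + 0.18 = 0.3000;  k·ωz = 0.3000·1 = 0.3000
ω₁ (FL) = (vx − vy − k·ωz)/r = -0.3500/0.05 = -7.0000
ω₂ (FR) = (vx + vy + k·ωz)/r = 0.1500/0.05 = 3.0000
ω₃ (RL) = (vx + vy − k·ωz)/r = -0.4500/0.05 = -9.0000
ω₄ (RR) = (vx − vy + k·ωz)/r = 0.2500/0.05 = 5.0000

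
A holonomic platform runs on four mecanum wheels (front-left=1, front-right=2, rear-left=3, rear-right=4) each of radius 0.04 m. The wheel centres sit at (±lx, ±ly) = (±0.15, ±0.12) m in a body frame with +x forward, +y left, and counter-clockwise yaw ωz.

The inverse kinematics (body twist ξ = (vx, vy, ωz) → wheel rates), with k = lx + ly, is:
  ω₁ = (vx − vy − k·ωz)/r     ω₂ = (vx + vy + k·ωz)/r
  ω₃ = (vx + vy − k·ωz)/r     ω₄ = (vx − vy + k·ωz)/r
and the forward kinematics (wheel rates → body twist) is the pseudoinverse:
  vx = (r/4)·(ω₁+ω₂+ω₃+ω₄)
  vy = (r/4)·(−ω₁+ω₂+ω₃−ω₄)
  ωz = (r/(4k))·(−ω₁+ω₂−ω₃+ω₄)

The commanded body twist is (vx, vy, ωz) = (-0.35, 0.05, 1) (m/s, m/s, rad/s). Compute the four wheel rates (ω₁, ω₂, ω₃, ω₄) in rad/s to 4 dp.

(-16.7500, -0.7500, -14.2500, -3.2500)

k = lx + ly = 0.15 + 0.12 = 0.2700;  k·ωz = 0.2700·1 = 0.2700
ω₁ (FL) = (vx − vy − k·ωz)/r = -0.6700/0.04 = -16.7500
ω₂ (FR) = (vx + vy + k·ωz)/r = -0.0300/0.04 = -0.7500
ω₃ (RL) = (vx + vy − k·ωz)/r = -0.5700/0.04 = -14.2500
ω₄ (RR) = (vx − vy + k·ωz)/r = -0.1300/0.04 = -3.2500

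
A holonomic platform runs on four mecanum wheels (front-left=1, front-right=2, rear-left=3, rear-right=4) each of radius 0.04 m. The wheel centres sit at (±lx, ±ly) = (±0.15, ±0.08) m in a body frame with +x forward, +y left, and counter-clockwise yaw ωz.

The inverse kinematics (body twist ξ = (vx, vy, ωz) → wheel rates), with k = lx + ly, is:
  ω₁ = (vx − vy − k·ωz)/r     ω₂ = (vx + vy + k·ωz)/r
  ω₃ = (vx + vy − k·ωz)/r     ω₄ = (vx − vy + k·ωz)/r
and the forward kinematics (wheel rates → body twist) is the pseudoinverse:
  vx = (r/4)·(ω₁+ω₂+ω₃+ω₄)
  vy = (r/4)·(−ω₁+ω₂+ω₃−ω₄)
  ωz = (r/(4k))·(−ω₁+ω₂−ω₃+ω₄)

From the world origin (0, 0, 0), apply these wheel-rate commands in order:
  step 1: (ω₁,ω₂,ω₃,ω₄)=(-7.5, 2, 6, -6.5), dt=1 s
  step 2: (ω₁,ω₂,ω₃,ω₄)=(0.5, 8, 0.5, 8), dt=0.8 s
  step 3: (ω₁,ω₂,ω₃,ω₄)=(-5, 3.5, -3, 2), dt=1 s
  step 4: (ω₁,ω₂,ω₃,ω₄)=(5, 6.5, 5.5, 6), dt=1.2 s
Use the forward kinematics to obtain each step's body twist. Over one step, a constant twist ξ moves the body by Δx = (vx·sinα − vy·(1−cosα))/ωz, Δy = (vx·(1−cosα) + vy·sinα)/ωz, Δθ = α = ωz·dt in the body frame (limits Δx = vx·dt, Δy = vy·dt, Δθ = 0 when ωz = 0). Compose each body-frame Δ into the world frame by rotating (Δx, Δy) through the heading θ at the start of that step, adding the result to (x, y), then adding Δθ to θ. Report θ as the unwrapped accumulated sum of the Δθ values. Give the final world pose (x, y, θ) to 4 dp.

step 1: ξ=(vx,vy,ωz)=(-0.0600, 0.2200, -0.1304), dt=1.0 → body Δ=(-0.0455, 0.2233, -0.1304) → world pose (-0.0455, 0.2233, -0.1304)
step 2: ξ=(vx,vy,ωz)=(0.1700, 0.0000, 0.6522), dt=0.8 → body Δ=(0.1299, 0.0347, 0.5217) → world pose (0.0878, 0.2408, 0.3913)
step 3: ξ=(vx,vy,ωz)=(-0.0250, 0.0350, 0.5870), dt=1.0 → body Δ=(-0.0336, 0.0259, 0.5870) → world pose (0.0469, 0.2519, 0.9783)
step 4: ξ=(vx,vy,ωz)=(0.2300, 0.0100, 0.0870), dt=1.2 → body Δ=(0.2749, 0.0264, 0.1043) → world pose (0.1785, 0.4946, 1.0826)

(0.1785, 0.4946, 1.0826)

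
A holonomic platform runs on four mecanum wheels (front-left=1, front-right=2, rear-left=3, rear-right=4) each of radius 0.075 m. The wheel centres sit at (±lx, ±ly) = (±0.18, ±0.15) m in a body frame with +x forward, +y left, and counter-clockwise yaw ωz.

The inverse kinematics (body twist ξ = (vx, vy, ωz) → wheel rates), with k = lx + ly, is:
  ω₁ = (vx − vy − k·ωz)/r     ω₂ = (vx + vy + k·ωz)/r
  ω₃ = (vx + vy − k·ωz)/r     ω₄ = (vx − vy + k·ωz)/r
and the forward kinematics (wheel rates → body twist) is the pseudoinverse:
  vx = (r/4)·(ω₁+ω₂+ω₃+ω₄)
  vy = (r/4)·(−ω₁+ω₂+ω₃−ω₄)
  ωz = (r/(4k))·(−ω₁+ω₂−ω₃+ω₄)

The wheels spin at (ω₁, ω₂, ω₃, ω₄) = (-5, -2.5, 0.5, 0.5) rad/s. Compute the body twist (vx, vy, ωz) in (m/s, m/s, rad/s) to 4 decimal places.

(-0.1219, 0.0469, 0.1420)

k = lx + ly = 0.18 + 0.15 = 0.3300
ω₁+ω₂+ω₃+ω₄ = -6.5000  →  vx = (0.075/4)·-6.5000 = -0.1219
−ω₁+ω₂+ω₃−ω₄ = 2.5000  →  vy = (0.075/4)·2.5000 = 0.0469
−ω₁+ω₂−ω₃+ω₄ = 2.5000  →  ωz = (0.075/1.3200)·2.5000 = 0.1420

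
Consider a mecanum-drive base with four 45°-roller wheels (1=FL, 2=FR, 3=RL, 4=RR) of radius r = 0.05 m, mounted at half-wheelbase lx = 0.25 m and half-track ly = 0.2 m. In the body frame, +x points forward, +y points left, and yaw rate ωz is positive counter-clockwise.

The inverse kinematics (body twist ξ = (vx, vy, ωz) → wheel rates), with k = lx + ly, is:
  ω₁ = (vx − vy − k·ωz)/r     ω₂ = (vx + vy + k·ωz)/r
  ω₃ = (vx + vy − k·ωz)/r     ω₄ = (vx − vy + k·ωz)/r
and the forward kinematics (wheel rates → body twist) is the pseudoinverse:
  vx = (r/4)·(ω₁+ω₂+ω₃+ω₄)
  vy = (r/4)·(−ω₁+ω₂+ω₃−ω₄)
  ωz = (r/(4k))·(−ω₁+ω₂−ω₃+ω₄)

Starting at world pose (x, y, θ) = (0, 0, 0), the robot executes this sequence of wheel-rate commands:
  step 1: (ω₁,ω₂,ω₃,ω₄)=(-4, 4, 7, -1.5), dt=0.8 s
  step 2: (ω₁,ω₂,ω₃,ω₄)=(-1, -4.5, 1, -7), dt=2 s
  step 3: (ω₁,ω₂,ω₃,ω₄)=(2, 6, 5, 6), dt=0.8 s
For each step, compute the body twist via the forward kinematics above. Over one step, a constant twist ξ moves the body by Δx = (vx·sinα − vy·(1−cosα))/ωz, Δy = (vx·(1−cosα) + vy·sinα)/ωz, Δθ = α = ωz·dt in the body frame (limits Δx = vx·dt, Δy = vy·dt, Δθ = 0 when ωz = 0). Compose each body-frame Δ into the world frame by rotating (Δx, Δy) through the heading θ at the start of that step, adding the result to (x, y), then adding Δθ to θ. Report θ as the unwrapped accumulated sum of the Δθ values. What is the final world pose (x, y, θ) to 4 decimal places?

step 1: ξ=(vx,vy,ωz)=(0.0688, 0.2063, -0.0139), dt=0.8 → body Δ=(0.0559, 0.1647, -0.0111) → world pose (0.0559, 0.1647, -0.0111)
step 2: ξ=(vx,vy,ωz)=(-0.1438, 0.0563, -0.3194), dt=2.0 → body Δ=(-0.2336, 0.1938, -0.6389) → world pose (-0.1755, 0.3610, -0.6500)
step 3: ξ=(vx,vy,ωz)=(0.2375, 0.0375, 0.1389), dt=0.8 → body Δ=(0.1879, 0.0405, 0.1111) → world pose (-0.0014, 0.2795, -0.5389)

(-0.0014, 0.2795, -0.5389)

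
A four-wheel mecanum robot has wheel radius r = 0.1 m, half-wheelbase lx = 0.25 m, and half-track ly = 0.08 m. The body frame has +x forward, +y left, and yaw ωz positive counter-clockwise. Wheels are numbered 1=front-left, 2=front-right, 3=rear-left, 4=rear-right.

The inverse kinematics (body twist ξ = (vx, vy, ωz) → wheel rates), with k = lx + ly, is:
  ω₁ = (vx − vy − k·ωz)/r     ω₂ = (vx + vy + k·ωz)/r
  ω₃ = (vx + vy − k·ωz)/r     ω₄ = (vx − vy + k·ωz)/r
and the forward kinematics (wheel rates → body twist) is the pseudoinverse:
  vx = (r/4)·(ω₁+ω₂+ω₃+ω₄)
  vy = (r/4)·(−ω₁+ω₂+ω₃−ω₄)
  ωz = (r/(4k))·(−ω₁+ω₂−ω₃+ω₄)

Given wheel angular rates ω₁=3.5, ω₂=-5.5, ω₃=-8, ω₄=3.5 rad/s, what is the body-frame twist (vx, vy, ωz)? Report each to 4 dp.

(-0.1625, -0.5125, 0.1894)

k = lx + ly = 0.25 + 0.08 = 0.3300
ω₁+ω₂+ω₃+ω₄ = -6.5000  →  vx = (0.1/4)·-6.5000 = -0.1625
−ω₁+ω₂+ω₃−ω₄ = -20.5000  →  vy = (0.1/4)·-20.5000 = -0.5125
−ω₁+ω₂−ω₃+ω₄ = 2.5000  →  ωz = (0.1/1.3200)·2.5000 = 0.1894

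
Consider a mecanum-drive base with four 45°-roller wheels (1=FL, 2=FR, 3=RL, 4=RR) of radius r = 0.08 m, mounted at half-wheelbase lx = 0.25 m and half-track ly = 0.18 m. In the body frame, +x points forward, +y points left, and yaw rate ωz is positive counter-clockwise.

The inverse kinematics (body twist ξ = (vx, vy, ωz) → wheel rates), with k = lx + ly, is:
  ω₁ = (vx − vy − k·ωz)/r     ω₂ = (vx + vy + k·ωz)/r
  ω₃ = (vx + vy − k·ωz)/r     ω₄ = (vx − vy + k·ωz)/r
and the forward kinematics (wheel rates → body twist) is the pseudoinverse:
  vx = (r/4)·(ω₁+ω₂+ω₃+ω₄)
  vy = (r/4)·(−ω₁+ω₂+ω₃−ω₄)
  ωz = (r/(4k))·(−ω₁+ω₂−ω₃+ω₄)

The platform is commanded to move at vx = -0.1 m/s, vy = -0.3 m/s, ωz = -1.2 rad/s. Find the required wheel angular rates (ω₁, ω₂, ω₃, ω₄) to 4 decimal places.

(8.9500, -11.4500, 1.4500, -3.9500)

k = lx + ly = 0.25 + 0.18 = 0.4300;  k·ωz = 0.4300·-1.2 = -0.5160
ω₁ (FL) = (vx − vy − k·ωz)/r = 0.7160/0.08 = 8.9500
ω₂ (FR) = (vx + vy + k·ωz)/r = -0.9160/0.08 = -11.4500
ω₃ (RL) = (vx + vy − k·ωz)/r = 0.1160/0.08 = 1.4500
ω₄ (RR) = (vx − vy + k·ωz)/r = -0.3160/0.08 = -3.9500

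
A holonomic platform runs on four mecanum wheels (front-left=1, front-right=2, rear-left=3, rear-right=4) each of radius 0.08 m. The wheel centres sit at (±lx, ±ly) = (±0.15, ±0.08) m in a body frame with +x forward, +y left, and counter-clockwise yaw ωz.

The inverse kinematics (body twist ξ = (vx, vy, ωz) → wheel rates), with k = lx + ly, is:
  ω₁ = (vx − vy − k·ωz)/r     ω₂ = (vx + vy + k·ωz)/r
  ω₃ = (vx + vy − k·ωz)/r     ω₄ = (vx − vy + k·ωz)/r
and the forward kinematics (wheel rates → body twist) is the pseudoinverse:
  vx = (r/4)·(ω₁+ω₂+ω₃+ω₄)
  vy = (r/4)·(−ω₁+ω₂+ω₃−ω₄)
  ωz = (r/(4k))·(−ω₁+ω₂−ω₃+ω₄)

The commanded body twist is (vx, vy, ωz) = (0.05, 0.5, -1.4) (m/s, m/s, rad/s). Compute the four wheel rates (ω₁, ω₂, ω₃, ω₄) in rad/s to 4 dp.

k = lx + ly = 0.15 + 0.08 = 0.2300;  k·ωz = 0.2300·-1.4 = -0.3220
ω₁ (FL) = (vx − vy − k·ωz)/r = -0.1280/0.08 = -1.6000
ω₂ (FR) = (vx + vy + k·ωz)/r = 0.2280/0.08 = 2.8500
ω₃ (RL) = (vx + vy − k·ωz)/r = 0.8720/0.08 = 10.9000
ω₄ (RR) = (vx − vy + k·ωz)/r = -0.7720/0.08 = -9.6500

(-1.6000, 2.8500, 10.9000, -9.6500)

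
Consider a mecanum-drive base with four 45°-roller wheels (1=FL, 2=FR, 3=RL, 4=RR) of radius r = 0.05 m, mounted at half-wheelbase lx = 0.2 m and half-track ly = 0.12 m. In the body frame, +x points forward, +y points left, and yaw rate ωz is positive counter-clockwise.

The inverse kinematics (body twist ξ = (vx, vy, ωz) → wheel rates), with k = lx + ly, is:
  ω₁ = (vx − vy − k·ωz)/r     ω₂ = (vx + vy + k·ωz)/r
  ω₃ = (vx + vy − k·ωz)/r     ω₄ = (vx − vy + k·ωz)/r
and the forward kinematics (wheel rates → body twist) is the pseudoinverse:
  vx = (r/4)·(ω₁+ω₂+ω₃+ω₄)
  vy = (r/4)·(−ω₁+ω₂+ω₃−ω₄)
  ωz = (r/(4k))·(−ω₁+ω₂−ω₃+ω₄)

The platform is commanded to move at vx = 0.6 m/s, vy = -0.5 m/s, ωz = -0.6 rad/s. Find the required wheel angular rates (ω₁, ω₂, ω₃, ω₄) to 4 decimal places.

(25.8400, -1.8400, 5.8400, 18.1600)

k = lx + ly = 0.2 + 0.12 = 0.3200;  k·ωz = 0.3200·-0.6 = -0.1920
ω₁ (FL) = (vx − vy − k·ωz)/r = 1.2920/0.05 = 25.8400
ω₂ (FR) = (vx + vy + k·ωz)/r = -0.0920/0.05 = -1.8400
ω₃ (RL) = (vx + vy − k·ωz)/r = 0.2920/0.05 = 5.8400
ω₄ (RR) = (vx − vy + k·ωz)/r = 0.9080/0.05 = 18.1600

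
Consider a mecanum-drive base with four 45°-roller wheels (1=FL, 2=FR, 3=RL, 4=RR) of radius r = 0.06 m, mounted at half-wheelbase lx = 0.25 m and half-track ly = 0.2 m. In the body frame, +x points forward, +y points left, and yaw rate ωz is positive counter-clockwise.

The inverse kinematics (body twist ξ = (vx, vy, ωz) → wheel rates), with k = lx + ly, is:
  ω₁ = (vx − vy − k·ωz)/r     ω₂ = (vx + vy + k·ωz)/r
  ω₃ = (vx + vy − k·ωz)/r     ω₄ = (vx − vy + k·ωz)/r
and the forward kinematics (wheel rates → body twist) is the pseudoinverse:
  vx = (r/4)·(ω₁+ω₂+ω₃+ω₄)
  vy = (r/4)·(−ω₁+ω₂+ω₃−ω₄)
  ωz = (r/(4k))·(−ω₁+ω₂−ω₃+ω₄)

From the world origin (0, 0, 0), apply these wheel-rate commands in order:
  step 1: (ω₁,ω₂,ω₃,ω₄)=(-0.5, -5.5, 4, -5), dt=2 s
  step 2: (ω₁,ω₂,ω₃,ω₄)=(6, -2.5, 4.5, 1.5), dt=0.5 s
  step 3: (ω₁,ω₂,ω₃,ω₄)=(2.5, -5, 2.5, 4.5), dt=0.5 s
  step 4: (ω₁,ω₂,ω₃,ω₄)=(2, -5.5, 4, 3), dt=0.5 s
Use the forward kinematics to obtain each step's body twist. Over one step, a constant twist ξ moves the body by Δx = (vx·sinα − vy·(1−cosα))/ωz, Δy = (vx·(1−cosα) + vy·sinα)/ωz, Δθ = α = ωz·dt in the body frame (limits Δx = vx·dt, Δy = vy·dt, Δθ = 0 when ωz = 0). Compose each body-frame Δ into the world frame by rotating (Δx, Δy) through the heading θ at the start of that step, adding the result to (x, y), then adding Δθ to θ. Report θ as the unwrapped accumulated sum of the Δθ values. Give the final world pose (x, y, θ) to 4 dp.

step 1: ξ=(vx,vy,ωz)=(-0.1050, 0.0600, -0.4667), dt=2.0 → body Δ=(-0.1288, 0.1944, -0.9333) → world pose (-0.1288, 0.1944, -0.9333)
step 2: ξ=(vx,vy,ωz)=(0.1425, -0.0825, -0.3833), dt=0.5 → body Δ=(0.0669, -0.0478, -0.1917) → world pose (-0.1274, 0.1122, -1.1250)
step 3: ξ=(vx,vy,ωz)=(0.0675, -0.1425, -0.1833), dt=0.5 → body Δ=(0.0304, -0.0727, -0.0917) → world pose (-0.1798, 0.0534, -1.2167)
step 4: ξ=(vx,vy,ωz)=(0.0525, -0.0975, -0.2833), dt=0.5 → body Δ=(0.0227, -0.0504, -0.1417) → world pose (-0.2193, 0.0146, -1.3583)

(-0.2193, 0.0146, -1.3583)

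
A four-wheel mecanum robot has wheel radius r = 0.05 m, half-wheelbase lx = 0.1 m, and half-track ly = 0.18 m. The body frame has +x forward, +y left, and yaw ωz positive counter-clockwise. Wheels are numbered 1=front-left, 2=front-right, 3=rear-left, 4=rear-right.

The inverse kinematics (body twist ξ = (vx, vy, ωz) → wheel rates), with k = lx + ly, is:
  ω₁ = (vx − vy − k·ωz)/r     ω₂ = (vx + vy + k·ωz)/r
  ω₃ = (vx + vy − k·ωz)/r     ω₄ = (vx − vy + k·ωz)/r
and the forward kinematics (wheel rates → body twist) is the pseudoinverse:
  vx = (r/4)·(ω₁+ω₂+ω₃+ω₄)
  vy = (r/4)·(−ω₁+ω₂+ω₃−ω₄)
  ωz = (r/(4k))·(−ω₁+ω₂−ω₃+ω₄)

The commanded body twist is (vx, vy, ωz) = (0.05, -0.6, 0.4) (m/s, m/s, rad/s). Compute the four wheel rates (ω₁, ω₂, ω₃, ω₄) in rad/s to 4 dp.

k = lx + ly = 0.1 + 0.18 = 0.2800;  k·ωz = 0.2800·0.4 = 0.1120
ω₁ (FL) = (vx − vy − k·ωz)/r = 0.5380/0.05 = 10.7600
ω₂ (FR) = (vx + vy + k·ωz)/r = -0.4380/0.05 = -8.7600
ω₃ (RL) = (vx + vy − k·ωz)/r = -0.6620/0.05 = -13.2400
ω₄ (RR) = (vx − vy + k·ωz)/r = 0.7620/0.05 = 15.2400

(10.7600, -8.7600, -13.2400, 15.2400)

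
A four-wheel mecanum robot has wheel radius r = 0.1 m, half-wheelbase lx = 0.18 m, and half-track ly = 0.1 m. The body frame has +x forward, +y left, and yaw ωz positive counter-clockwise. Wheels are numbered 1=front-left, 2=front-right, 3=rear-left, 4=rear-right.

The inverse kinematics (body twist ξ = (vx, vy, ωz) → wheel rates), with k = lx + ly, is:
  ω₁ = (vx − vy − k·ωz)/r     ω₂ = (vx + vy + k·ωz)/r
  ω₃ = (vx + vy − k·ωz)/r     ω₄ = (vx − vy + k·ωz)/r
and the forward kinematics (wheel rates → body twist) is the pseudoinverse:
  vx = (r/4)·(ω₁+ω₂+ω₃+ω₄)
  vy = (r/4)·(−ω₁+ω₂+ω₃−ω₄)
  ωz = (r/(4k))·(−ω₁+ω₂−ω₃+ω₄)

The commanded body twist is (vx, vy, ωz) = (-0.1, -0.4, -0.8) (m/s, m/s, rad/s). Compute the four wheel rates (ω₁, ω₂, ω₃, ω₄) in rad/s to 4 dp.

(5.2400, -7.2400, -2.7600, 0.7600)

k = lx + ly = 0.18 + 0.1 = 0.2800;  k·ωz = 0.2800·-0.8 = -0.2240
ω₁ (FL) = (vx − vy − k·ωz)/r = 0.5240/0.1 = 5.2400
ω₂ (FR) = (vx + vy + k·ωz)/r = -0.7240/0.1 = -7.2400
ω₃ (RL) = (vx + vy − k·ωz)/r = -0.2760/0.1 = -2.7600
ω₄ (RR) = (vx − vy + k·ωz)/r = 0.0760/0.1 = 0.7600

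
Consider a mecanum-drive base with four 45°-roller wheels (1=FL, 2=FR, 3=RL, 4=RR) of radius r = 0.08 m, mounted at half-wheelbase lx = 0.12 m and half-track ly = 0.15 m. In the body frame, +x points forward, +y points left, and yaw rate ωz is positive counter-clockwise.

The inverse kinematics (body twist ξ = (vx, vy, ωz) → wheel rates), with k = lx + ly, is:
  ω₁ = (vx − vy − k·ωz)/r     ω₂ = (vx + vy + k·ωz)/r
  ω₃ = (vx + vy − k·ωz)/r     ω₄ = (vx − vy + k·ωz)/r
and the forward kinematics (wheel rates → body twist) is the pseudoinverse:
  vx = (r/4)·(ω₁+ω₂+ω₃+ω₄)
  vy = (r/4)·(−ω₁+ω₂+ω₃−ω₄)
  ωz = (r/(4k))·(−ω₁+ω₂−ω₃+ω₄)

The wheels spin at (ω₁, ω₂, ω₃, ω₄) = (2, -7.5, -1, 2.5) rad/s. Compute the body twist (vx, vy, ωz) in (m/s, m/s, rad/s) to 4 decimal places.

k = lx + ly = 0.12 + 0.15 = 0.2700
ω₁+ω₂+ω₃+ω₄ = -4.0000  →  vx = (0.08/4)·-4.0000 = -0.0800
−ω₁+ω₂+ω₃−ω₄ = -13.0000  →  vy = (0.08/4)·-13.0000 = -0.2600
−ω₁+ω₂−ω₃+ω₄ = -6.0000  →  ωz = (0.08/1.0800)·-6.0000 = -0.4444

(-0.0800, -0.2600, -0.4444)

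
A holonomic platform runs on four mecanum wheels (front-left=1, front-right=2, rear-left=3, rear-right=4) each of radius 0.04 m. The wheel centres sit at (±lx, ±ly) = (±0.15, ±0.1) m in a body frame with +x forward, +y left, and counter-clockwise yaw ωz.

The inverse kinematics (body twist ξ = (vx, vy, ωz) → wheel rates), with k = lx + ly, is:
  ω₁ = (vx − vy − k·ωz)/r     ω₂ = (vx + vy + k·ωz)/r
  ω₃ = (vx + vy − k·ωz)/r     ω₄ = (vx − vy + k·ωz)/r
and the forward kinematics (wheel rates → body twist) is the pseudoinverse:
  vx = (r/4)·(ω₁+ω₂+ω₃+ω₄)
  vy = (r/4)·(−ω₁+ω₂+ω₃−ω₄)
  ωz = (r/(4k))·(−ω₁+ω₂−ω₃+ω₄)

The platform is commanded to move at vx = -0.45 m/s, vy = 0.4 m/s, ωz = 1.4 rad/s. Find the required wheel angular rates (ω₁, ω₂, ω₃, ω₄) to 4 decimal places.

k = lx + ly = 0.15 + 0.1 = 0.2500;  k·ωz = 0.2500·1.4 = 0.3500
ω₁ (FL) = (vx − vy − k·ωz)/r = -1.2000/0.04 = -30.0000
ω₂ (FR) = (vx + vy + k·ωz)/r = 0.3000/0.04 = 7.5000
ω₃ (RL) = (vx + vy − k·ωz)/r = -0.4000/0.04 = -10.0000
ω₄ (RR) = (vx − vy + k·ωz)/r = -0.5000/0.04 = -12.5000

(-30.0000, 7.5000, -10.0000, -12.5000)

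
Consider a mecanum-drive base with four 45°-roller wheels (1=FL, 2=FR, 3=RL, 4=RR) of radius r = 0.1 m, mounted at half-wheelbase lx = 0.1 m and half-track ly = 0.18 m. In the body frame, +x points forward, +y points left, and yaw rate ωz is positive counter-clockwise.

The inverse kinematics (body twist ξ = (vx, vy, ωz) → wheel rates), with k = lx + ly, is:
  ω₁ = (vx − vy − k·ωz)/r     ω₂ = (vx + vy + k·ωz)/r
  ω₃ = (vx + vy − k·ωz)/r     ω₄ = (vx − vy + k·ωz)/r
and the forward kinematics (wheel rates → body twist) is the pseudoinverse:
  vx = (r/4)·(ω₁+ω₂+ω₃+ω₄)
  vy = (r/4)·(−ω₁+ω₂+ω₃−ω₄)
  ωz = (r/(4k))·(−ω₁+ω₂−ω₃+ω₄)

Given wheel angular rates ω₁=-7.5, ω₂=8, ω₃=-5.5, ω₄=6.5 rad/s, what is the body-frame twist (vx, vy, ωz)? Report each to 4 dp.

k = lx + ly = 0.1 + 0.18 = 0.2800
ω₁+ω₂+ω₃+ω₄ = 1.5000  →  vx = (0.1/4)·1.5000 = 0.0375
−ω₁+ω₂+ω₃−ω₄ = 3.5000  →  vy = (0.1/4)·3.5000 = 0.0875
−ω₁+ω₂−ω₃+ω₄ = 27.5000  →  ωz = (0.1/1.1200)·27.5000 = 2.4554

(0.0375, 0.0875, 2.4554)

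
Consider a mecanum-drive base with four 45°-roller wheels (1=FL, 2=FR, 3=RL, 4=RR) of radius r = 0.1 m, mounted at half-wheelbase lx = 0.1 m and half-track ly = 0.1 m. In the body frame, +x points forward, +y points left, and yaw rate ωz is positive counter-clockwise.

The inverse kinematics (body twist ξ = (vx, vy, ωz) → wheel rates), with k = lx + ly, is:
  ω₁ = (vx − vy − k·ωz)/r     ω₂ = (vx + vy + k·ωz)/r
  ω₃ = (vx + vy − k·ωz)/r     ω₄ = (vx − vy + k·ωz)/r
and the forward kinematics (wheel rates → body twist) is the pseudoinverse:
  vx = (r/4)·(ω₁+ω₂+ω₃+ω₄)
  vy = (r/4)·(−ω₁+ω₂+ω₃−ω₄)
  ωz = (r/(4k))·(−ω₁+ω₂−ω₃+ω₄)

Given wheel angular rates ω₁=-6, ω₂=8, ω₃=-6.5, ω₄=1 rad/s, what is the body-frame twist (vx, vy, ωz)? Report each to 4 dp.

(-0.0875, 0.1625, 2.6875)

k = lx + ly = 0.1 + 0.1 = 0.2000
ω₁+ω₂+ω₃+ω₄ = -3.5000  →  vx = (0.1/4)·-3.5000 = -0.0875
−ω₁+ω₂+ω₃−ω₄ = 6.5000  →  vy = (0.1/4)·6.5000 = 0.1625
−ω₁+ω₂−ω₃+ω₄ = 21.5000  →  ωz = (0.1/0.8000)·21.5000 = 2.6875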